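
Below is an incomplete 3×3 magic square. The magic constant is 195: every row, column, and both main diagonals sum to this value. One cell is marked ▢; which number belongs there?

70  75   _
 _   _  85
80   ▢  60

55

Row 1 must total 195; the given cells sum to 145, so (1,3) = 50.
Using row 3: 80 + 60 + ? → (3,2) = 195 − 140 = 55.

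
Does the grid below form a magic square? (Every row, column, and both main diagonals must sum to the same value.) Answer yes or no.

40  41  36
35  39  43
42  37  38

Row 1: 40 + 41 + 36 = 117.
Row 2: 35 + 39 + 43 = 117.
Row 3: 42 + 37 + 38 = 117.
Column 1: 40 + 35 + 42 = 117.
Column 2: 41 + 39 + 37 = 117.
Column 3: 36 + 43 + 38 = 117.
Main diagonal: 40 + 39 + 38 = 117.
Anti-diagonal: 36 + 39 + 42 = 117.
All lines sum to 117.

Yes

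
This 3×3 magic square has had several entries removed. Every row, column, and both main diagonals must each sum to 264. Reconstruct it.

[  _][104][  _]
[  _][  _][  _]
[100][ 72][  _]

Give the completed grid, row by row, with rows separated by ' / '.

The remaining cell in row 3 is (3,3) = 264 − 172 = 92.
Column 2: 104 + 72 + ? = 264, so (2,2) = 88.
Main diagonal: 88 + 92 + ? = 264, so (1,1) = 84.
Using anti-diagonal: 88 + 100 + ? → (1,3) = 264 − 188 = 76.
Column 1 must total 264; the given cells sum to 184, so (2,1) = 80.
Column 3: 76 + 92 + ? = 264, so (2,3) = 96.

84 104 76 / 80 88 96 / 100 72 92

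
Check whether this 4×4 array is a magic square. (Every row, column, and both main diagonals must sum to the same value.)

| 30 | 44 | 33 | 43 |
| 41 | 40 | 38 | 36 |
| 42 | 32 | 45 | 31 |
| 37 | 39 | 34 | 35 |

No — column 3 sums to 150 but column 4 sums to 145.

Row 1: 30 + 44 + 33 + 43 = 150.
Row 2: 41 + 40 + 38 + 36 = 155.
Row 3: 42 + 32 + 45 + 31 = 150.
Row 4: 37 + 39 + 34 + 35 = 145.
Column 1: 30 + 41 + 42 + 37 = 150.
Column 2: 44 + 40 + 32 + 39 = 155.
Column 3: 33 + 38 + 45 + 34 = 150.
Column 4: 43 + 36 + 31 + 35 = 145.
Main diagonal: 30 + 40 + 45 + 35 = 150.
Anti-diagonal: 43 + 38 + 32 + 37 = 150.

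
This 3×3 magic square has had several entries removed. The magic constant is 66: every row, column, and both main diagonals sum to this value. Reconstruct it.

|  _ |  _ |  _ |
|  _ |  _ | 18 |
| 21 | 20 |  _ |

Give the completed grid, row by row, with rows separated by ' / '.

19 24 23 / 26 22 18 / 21 20 25

From row 3, 66 − (21 + 20) gives (3,3) = 25.
Column 3 must total 66; the given cells sum to 43, so (1,3) = 23.
Anti-diagonal must total 66; the given cells sum to 44, so (2,2) = 22.
The remaining cell in row 2 is (2,1) = 66 − 40 = 26.
From column 1, 66 − (26 + 21) gives (1,1) = 19.
Column 2: 22 + 20 + ? = 66, so (1,2) = 24.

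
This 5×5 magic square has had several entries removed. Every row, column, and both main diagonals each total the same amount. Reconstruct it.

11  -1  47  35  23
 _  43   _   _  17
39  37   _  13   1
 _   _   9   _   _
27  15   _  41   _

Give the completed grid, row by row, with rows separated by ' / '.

11 -1 47 35 23 / 5 43 31 19 17 / 39 37 25 13 1 / 33 21 9 7 45 / 27 15 3 41 29

Row 1 is already complete: 11 + -1 + 47 + 35 + 23 = 115, so that is the magic constant.
Row 3: 39 + 37 + 13 + 1 + ? = 115, so (3,3) = 25.
The remaining cell in column 2 is (4,2) = 115 − 94 = 21.
Using anti-diagonal: 23 + 25 + 21 + 27 + ? → (2,4) = 115 − 96 = 19.
Column 4 needs 115; the known cells sum to 108, so (4,4) = 7.
Using main diagonal: 11 + 43 + 25 + 7 + ? → (5,5) = 115 − 86 = 29.
Row 5 must total 115; the given cells sum to 112, so (5,3) = 3.
Column 3: 47 + 25 + 9 + 3 + ? = 115, so (2,3) = 31.
The remaining cell in column 5 is (4,5) = 115 − 70 = 45.
From row 2, 115 − (43 + 31 + 19 + 17) gives (2,1) = 5.
The remaining cell in row 4 is (4,1) = 115 − 82 = 33.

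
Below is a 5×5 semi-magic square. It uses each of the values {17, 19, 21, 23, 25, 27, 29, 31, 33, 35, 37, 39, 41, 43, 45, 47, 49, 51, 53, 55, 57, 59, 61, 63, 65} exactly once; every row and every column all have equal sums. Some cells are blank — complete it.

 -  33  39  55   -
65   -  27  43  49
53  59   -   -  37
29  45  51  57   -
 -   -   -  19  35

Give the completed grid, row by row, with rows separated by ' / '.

17 33 39 55 61 / 65 21 27 43 49 / 53 59 25 31 37 / 29 45 51 57 23 / 41 47 63 19 35

The 25 entries sum to 1025, so each line sums to 1025/5 = 205.
Row 2 needs 205; the known cells sum to 184, so (2,2) = 21.
Row 4 must total 205; the given cells sum to 182, so (4,5) = 23.
Using column 2: 33 + 21 + 59 + 45 + ? → (5,2) = 205 − 158 = 47.
Column 4 must total 205; the given cells sum to 174, so (3,4) = 31.
Using column 5: 49 + 37 + 23 + 35 + ? → (1,5) = 205 − 144 = 61.
From row 1, 205 − (33 + 39 + 55 + 61) gives (1,1) = 17.
Using row 3: 53 + 59 + 31 + 37 + ? → (3,3) = 205 − 180 = 25.
Column 1 must total 205; the given cells sum to 164, so (5,1) = 41.
From column 3, 205 − (39 + 27 + 25 + 51) gives (5,3) = 63.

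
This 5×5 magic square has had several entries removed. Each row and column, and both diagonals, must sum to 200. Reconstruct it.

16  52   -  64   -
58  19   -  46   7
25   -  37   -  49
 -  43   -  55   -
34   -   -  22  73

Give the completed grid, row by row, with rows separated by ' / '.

16 52 28 64 40 / 58 19 70 46 7 / 25 76 37 13 49 / 67 43 4 55 31 / 34 10 61 22 73

From row 2, 200 − (58 + 19 + 46 + 7) gives (2,3) = 70.
From column 1, 200 − (16 + 58 + 25 + 34) gives (4,1) = 67.
The remaining cell in column 4 is (3,4) = 200 − 187 = 13.
The remaining cell in anti-diagonal is (1,5) = 200 − 160 = 40.
Row 1 must total 200; the given cells sum to 172, so (1,3) = 28.
From row 3, 200 − (25 + 37 + 13 + 49) gives (3,2) = 76.
Column 2 needs 200; the known cells sum to 190, so (5,2) = 10.
The remaining cell in column 5 is (4,5) = 200 − 169 = 31.
From row 4, 200 − (67 + 43 + 55 + 31) gives (4,3) = 4.
Using row 5: 34 + 10 + 22 + 73 + ? → (5,3) = 200 − 139 = 61.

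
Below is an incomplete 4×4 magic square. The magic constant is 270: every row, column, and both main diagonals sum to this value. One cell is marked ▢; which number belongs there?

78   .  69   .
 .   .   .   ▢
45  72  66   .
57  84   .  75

Using row 3: 45 + 72 + 66 + ? → (3,4) = 270 − 183 = 87.
From row 4, 270 − (57 + 84 + 75) gives (4,3) = 54.
The remaining cell in column 1 is (2,1) = 270 − 180 = 90.
Column 3 must total 270; the given cells sum to 189, so (2,3) = 81.
The remaining cell in main diagonal is (2,2) = 270 − 219 = 51.
Using anti-diagonal: 81 + 72 + 57 + ? → (1,4) = 270 − 210 = 60.
Row 1 needs 270; the known cells sum to 207, so (1,2) = 63.
From row 2, 270 − (90 + 51 + 81) gives (2,4) = 48.

48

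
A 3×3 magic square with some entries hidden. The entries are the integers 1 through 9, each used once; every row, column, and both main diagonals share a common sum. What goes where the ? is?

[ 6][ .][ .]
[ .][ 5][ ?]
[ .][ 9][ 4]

The entries are 1 through 9, which sum to 45, so each line sums to 45/3 = 15.
Using row 3: 9 + 4 + ? → (3,1) = 15 − 13 = 2.
Using column 1: 6 + 2 + ? → (2,1) = 15 − 8 = 7.
From column 2, 15 − (5 + 9) gives (1,2) = 1.
From anti-diagonal, 15 − (5 + 2) gives (1,3) = 8.
Row 2 needs 15; the known cells sum to 12, so (2,3) = 3.

3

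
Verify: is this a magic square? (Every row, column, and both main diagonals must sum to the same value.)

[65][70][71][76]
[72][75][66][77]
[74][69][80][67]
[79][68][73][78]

No — main diagonal sums to 298 but column 2 sums to 282.

Row 1: 65 + 70 + 71 + 76 = 282.
Row 2: 72 + 75 + 66 + 77 = 290.
Row 3: 74 + 69 + 80 + 67 = 290.
Row 4: 79 + 68 + 73 + 78 = 298.
Column 1: 65 + 72 + 74 + 79 = 290.
Column 2: 70 + 75 + 69 + 68 = 282.
Column 3: 71 + 66 + 80 + 73 = 290.
Column 4: 76 + 77 + 67 + 78 = 298.
Main diagonal: 65 + 75 + 80 + 78 = 298.
Anti-diagonal: 76 + 66 + 69 + 79 = 290.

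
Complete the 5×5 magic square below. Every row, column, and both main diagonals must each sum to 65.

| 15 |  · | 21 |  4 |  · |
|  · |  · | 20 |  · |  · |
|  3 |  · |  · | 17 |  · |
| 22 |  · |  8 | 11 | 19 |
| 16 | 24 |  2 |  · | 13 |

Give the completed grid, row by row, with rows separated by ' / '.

15 18 21 4 7 / 9 12 20 23 1 / 3 6 14 17 25 / 22 5 8 11 19 / 16 24 2 10 13

The remaining cell in row 4 is (4,2) = 65 − 60 = 5.
Row 5 needs 65; the known cells sum to 55, so (5,4) = 10.
Using column 1: 15 + 3 + 22 + 16 + ? → (2,1) = 65 − 56 = 9.
Column 3 needs 65; the known cells sum to 51, so (3,3) = 14.
Column 4 must total 65; the given cells sum to 42, so (2,4) = 23.
Main diagonal needs 65; the known cells sum to 53, so (2,2) = 12.
Using anti-diagonal: 23 + 14 + 5 + 16 + ? → (1,5) = 65 − 58 = 7.
The remaining cell in row 1 is (1,2) = 65 − 47 = 18.
The remaining cell in row 2 is (2,5) = 65 − 64 = 1.
Column 2: 18 + 12 + 5 + 24 + ? = 65, so (3,2) = 6.
Using column 5: 7 + 1 + 19 + 13 + ? → (3,5) = 65 − 40 = 25.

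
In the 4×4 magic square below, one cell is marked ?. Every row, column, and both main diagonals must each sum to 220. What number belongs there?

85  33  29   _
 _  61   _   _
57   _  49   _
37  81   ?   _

The remaining cell in row 1 is (1,4) = 220 − 147 = 73.
Using column 1: 85 + 57 + 37 + ? → (2,1) = 220 − 179 = 41.
Column 2 must total 220; the given cells sum to 175, so (3,2) = 45.
The remaining cell in main diagonal is (4,4) = 220 − 195 = 25.
From anti-diagonal, 220 − (73 + 45 + 37) gives (2,3) = 65.
From row 2, 220 − (41 + 61 + 65) gives (2,4) = 53.
Row 3 must total 220; the given cells sum to 151, so (3,4) = 69.
Using row 4: 37 + 81 + 25 + ? → (4,3) = 220 − 143 = 77.

77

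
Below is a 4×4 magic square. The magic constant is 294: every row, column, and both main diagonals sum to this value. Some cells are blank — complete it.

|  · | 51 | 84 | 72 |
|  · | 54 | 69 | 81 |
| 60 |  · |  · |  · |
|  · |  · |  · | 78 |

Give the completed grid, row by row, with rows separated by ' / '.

87 51 84 72 / 90 54 69 81 / 60 96 75 63 / 57 93 66 78

Row 1: 51 + 84 + 72 + ? = 294, so (1,1) = 87.
Row 2 must total 294; the given cells sum to 204, so (2,1) = 90.
Column 1 needs 294; the known cells sum to 237, so (4,1) = 57.
Column 4 must total 294; the given cells sum to 231, so (3,4) = 63.
Main diagonal needs 294; the known cells sum to 219, so (3,3) = 75.
Using anti-diagonal: 72 + 69 + 57 + ? → (3,2) = 294 − 198 = 96.
Using column 2: 51 + 54 + 96 + ? → (4,2) = 294 − 201 = 93.
Column 3: 84 + 69 + 75 + ? = 294, so (4,3) = 66.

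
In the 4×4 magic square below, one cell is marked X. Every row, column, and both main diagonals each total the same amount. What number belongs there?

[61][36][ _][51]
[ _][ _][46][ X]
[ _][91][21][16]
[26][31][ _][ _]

Anti-diagonal is complete and sums to 214; that is the magic constant.
Row 1: 61 + 36 + 51 + ? = 214, so (1,3) = 66.
The remaining cell in row 3 is (3,1) = 214 − 128 = 86.
Column 1 needs 214; the known cells sum to 173, so (2,1) = 41.
Using column 2: 36 + 91 + 31 + ? → (2,2) = 214 − 158 = 56.
From column 3, 214 − (66 + 46 + 21) gives (4,3) = 81.
Using main diagonal: 61 + 56 + 21 + ? → (4,4) = 214 − 138 = 76.
Row 2 must total 214; the given cells sum to 143, so (2,4) = 71.

71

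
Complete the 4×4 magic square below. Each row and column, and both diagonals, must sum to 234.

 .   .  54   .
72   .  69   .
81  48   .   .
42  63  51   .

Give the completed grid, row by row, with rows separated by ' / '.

The remaining cell in row 4 is (4,4) = 234 − 156 = 78.
Using column 1: 72 + 81 + 42 + ? → (1,1) = 234 − 195 = 39.
Using column 3: 54 + 69 + 51 + ? → (3,3) = 234 − 174 = 60.
Main diagonal: 39 + 60 + 78 + ? = 234, so (2,2) = 57.
Using anti-diagonal: 69 + 48 + 42 + ? → (1,4) = 234 − 159 = 75.
Using row 1: 39 + 54 + 75 + ? → (1,2) = 234 − 168 = 66.
Row 2: 72 + 57 + 69 + ? = 234, so (2,4) = 36.
The remaining cell in row 3 is (3,4) = 234 − 189 = 45.

39 66 54 75 / 72 57 69 36 / 81 48 60 45 / 42 63 51 78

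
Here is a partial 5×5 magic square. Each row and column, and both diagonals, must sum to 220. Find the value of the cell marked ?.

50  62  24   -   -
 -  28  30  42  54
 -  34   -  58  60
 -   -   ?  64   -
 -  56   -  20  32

Row 2 needs 220; the known cells sum to 154, so (2,1) = 66.
Column 2: 62 + 28 + 34 + 56 + ? = 220, so (4,2) = 40.
Column 4 needs 220; the known cells sum to 184, so (1,4) = 36.
From main diagonal, 220 − (50 + 28 + 64 + 32) gives (3,3) = 46.
Row 1 must total 220; the given cells sum to 172, so (1,5) = 48.
Row 3: 34 + 46 + 58 + 60 + ? = 220, so (3,1) = 22.
Column 5 needs 220; the known cells sum to 194, so (4,5) = 26.
Anti-diagonal must total 220; the given cells sum to 176, so (5,1) = 44.
Using row 5: 44 + 56 + 20 + 32 + ? → (5,3) = 220 − 152 = 68.
Column 1 must total 220; the given cells sum to 182, so (4,1) = 38.
The remaining cell in column 3 is (4,3) = 220 − 168 = 52.

52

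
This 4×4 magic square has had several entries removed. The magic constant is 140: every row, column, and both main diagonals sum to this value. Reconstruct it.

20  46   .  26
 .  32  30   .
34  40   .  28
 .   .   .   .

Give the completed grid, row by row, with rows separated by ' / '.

20 46 48 26 / 42 32 30 36 / 34 40 38 28 / 44 22 24 50

Row 1: 20 + 46 + 26 + ? = 140, so (1,3) = 48.
The remaining cell in row 3 is (3,3) = 140 − 102 = 38.
From column 2, 140 − (46 + 32 + 40) gives (4,2) = 22.
Column 3 needs 140; the known cells sum to 116, so (4,3) = 24.
From main diagonal, 140 − (20 + 32 + 38) gives (4,4) = 50.
Using anti-diagonal: 26 + 30 + 40 + ? → (4,1) = 140 − 96 = 44.
Using column 1: 20 + 34 + 44 + ? → (2,1) = 140 − 98 = 42.
Column 4: 26 + 28 + 50 + ? = 140, so (2,4) = 36.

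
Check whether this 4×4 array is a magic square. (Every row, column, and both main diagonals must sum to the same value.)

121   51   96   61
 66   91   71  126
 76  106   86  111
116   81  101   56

No — row 1 sums to 329 but row 4 sums to 354.

Row 1: 121 + 51 + 96 + 61 = 329.
Row 2: 66 + 91 + 71 + 126 = 354.
Row 3: 76 + 106 + 86 + 111 = 379.
Row 4: 116 + 81 + 101 + 56 = 354.
Column 1: 121 + 66 + 76 + 116 = 379.
Column 2: 51 + 91 + 106 + 81 = 329.
Column 3: 96 + 71 + 86 + 101 = 354.
Column 4: 61 + 126 + 111 + 56 = 354.
Main diagonal: 121 + 91 + 86 + 56 = 354.
Anti-diagonal: 61 + 71 + 106 + 116 = 354.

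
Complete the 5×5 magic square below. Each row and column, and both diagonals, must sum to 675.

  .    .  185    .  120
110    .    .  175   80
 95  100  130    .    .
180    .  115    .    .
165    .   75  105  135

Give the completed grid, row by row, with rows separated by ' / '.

125 155 185 90 120 / 110 140 170 175 80 / 95 100 130 160 190 / 180 85 115 145 150 / 165 195 75 105 135

The remaining cell in row 5 is (5,2) = 675 − 480 = 195.
Using column 1: 110 + 95 + 180 + 165 + ? → (1,1) = 675 − 550 = 125.
Column 3 needs 675; the known cells sum to 505, so (2,3) = 170.
Using anti-diagonal: 120 + 175 + 130 + 165 + ? → (4,2) = 675 − 590 = 85.
From row 2, 675 − (110 + 170 + 175 + 80) gives (2,2) = 140.
Column 2 needs 675; the known cells sum to 520, so (1,2) = 155.
From main diagonal, 675 − (125 + 140 + 130 + 135) gives (4,4) = 145.
The remaining cell in row 1 is (1,4) = 675 − 585 = 90.
Row 4: 180 + 85 + 115 + 145 + ? = 675, so (4,5) = 150.
Using column 4: 90 + 175 + 145 + 105 + ? → (3,4) = 675 − 515 = 160.
Column 5: 120 + 80 + 150 + 135 + ? = 675, so (3,5) = 190.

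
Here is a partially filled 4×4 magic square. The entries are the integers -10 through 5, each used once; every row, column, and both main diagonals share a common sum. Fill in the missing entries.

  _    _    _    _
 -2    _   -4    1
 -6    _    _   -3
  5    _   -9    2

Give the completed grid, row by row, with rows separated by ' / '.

-7 4 3 -10 / -2 -5 -4 1 / -6 -1 0 -3 / 5 -8 -9 2

The entries are -10 through 5, which sum to -40, so each line sums to -40/4 = -10.
The remaining cell in row 2 is (2,2) = -10 − (-5) = -5.
Row 4 must total -10; the given cells sum to -2, so (4,2) = -8.
Column 1 must total -10; the given cells sum to -3, so (1,1) = -7.
The remaining cell in column 4 is (1,4) = -10 − 0 = -10.
Main diagonal needs -10; the known cells sum to -10, so (3,3) = 0.
Anti-diagonal needs -10; the known cells sum to -9, so (3,2) = -1.
Column 2 needs -10; the known cells sum to -14, so (1,2) = 4.
Column 3: -4 + 0 + (-9) + ? = -10, so (1,3) = 3.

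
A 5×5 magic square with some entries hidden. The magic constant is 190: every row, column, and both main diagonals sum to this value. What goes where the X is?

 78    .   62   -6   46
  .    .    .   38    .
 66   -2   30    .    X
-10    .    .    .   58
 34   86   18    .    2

Row 1 must total 190; the given cells sum to 180, so (1,2) = 10.
Row 5 must total 190; the given cells sum to 140, so (5,4) = 50.
Column 1: 78 + 66 + (-10) + 34 + ? = 190, so (2,1) = 22.
Anti-diagonal needs 190; the known cells sum to 148, so (4,2) = 42.
Column 2: 10 + (-2) + 42 + 86 + ? = 190, so (2,2) = 54.
The remaining cell in main diagonal is (4,4) = 190 − 164 = 26.
Row 4 needs 190; the known cells sum to 116, so (4,3) = 74.
Column 3 needs 190; the known cells sum to 184, so (2,3) = 6.
Using column 4: -6 + 38 + 26 + 50 + ? → (3,4) = 190 − 108 = 82.
The remaining cell in row 2 is (2,5) = 190 − 120 = 70.
From row 3, 190 − (66 + (-2) + 30 + 82) gives (3,5) = 14.

14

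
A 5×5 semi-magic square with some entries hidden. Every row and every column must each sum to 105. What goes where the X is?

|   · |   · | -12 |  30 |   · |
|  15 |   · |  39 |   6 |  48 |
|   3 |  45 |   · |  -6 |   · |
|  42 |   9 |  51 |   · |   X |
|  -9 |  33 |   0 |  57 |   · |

Using row 2: 15 + 39 + 6 + 48 + ? → (2,2) = 105 − 108 = -3.
From row 5, 105 − (-9 + 33 + 0 + 57) gives (5,5) = 24.
The remaining cell in column 1 is (1,1) = 105 − 51 = 54.
Using column 2: -3 + 45 + 9 + 33 + ? → (1,2) = 105 − 84 = 21.
Column 3 must total 105; the given cells sum to 78, so (3,3) = 27.
Column 4 needs 105; the known cells sum to 87, so (4,4) = 18.
From row 1, 105 − (54 + 21 + (-12) + 30) gives (1,5) = 12.
From row 3, 105 − (3 + 45 + 27 + (-6)) gives (3,5) = 36.
Row 4 needs 105; the known cells sum to 120, so (4,5) = -15.

-15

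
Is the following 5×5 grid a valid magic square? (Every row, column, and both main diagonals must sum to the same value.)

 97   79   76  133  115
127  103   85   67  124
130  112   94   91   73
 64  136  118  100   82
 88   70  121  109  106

Row 1: 97 + 79 + 76 + 133 + 115 = 500.
Row 2: 127 + 103 + 85 + 67 + 124 = 506.
Row 3: 130 + 112 + 94 + 91 + 73 = 500.
Row 4: 64 + 136 + 118 + 100 + 82 = 500.
Row 5: 88 + 70 + 121 + 109 + 106 = 494.
Column 1: 97 + 127 + 130 + 64 + 88 = 506.
Column 2: 79 + 103 + 112 + 136 + 70 = 500.
Column 3: 76 + 85 + 94 + 118 + 121 = 494.
Column 4: 133 + 67 + 91 + 100 + 109 = 500.
Column 5: 115 + 124 + 73 + 82 + 106 = 500.
Main diagonal: 97 + 103 + 94 + 100 + 106 = 500.
Anti-diagonal: 115 + 67 + 94 + 136 + 88 = 500.

No — column 5 sums to 500 but column 3 sums to 494.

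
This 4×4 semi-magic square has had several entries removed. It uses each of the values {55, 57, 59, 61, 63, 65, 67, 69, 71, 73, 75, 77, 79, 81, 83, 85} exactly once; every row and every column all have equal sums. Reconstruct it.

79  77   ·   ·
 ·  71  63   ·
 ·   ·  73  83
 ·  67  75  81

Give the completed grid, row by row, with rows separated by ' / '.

79 77 69 55 / 85 71 63 61 / 59 65 73 83 / 57 67 75 81

The 16 entries sum to 1120, so each line sums to 1120/4 = 280.
From row 4, 280 − (67 + 75 + 81) gives (4,1) = 57.
Column 2 needs 280; the known cells sum to 215, so (3,2) = 65.
Column 3: 63 + 73 + 75 + ? = 280, so (1,3) = 69.
From row 1, 280 − (79 + 77 + 69) gives (1,4) = 55.
From row 3, 280 − (65 + 73 + 83) gives (3,1) = 59.
Column 1 must total 280; the given cells sum to 195, so (2,1) = 85.
Column 4 must total 280; the given cells sum to 219, so (2,4) = 61.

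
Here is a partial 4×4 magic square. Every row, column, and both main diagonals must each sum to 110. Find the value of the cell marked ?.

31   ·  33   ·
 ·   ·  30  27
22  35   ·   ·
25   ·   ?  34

Column 1 needs 110; the known cells sum to 78, so (2,1) = 32.
Anti-diagonal must total 110; the given cells sum to 90, so (1,4) = 20.
From row 1, 110 − (31 + 33 + 20) gives (1,2) = 26.
Row 2: 32 + 30 + 27 + ? = 110, so (2,2) = 21.
Column 2: 26 + 21 + 35 + ? = 110, so (4,2) = 28.
Using column 4: 20 + 27 + 34 + ? → (3,4) = 110 − 81 = 29.
From main diagonal, 110 − (31 + 21 + 34) gives (3,3) = 24.
Row 4 must total 110; the given cells sum to 87, so (4,3) = 23.

23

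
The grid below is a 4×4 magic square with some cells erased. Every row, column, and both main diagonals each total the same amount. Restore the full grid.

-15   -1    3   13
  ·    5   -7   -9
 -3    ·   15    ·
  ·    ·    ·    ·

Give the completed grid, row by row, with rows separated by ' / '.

-15 -1 3 13 / 11 5 -7 -9 / -3 -13 15 1 / 7 9 -11 -5

Row 1 is already complete: -15 + -1 + 3 + 13 = 0, so that is the magic constant.
From row 2, 0 − (5 + (-7) + (-9)) gives (2,1) = 11.
The remaining cell in column 1 is (4,1) = 0 − (-7) = 7.
Column 3 must total 0; the given cells sum to 11, so (4,3) = -11.
Main diagonal: -15 + 5 + 15 + ? = 0, so (4,4) = -5.
Anti-diagonal: 13 + (-7) + 7 + ? = 0, so (3,2) = -13.
The remaining cell in row 3 is (3,4) = 0 − (-1) = 1.
From row 4, 0 − (7 + (-11) + (-5)) gives (4,2) = 9.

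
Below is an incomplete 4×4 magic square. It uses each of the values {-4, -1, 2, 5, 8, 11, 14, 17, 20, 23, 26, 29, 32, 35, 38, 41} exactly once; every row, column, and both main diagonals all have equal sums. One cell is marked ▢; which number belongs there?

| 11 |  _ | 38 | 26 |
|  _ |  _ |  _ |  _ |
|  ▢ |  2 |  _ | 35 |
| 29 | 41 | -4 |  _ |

The 16 entries sum to 296, so each line sums to 296/4 = 74.
Row 1 must total 74; the given cells sum to 75, so (1,2) = -1.
Row 4 needs 74; the known cells sum to 66, so (4,4) = 8.
Column 2 must total 74; the given cells sum to 42, so (2,2) = 32.
Using column 4: 26 + 35 + 8 + ? → (2,4) = 74 − 69 = 5.
From main diagonal, 74 − (11 + 32 + 8) gives (3,3) = 23.
Using anti-diagonal: 26 + 2 + 29 + ? → (2,3) = 74 − 57 = 17.
Row 2: 32 + 17 + 5 + ? = 74, so (2,1) = 20.
From row 3, 74 − (2 + 23 + 35) gives (3,1) = 14.

14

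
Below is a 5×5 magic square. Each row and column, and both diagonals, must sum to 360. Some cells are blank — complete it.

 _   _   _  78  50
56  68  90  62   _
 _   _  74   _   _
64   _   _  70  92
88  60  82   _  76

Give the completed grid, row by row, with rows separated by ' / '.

The remaining cell in row 2 is (2,5) = 360 − 276 = 84.
Row 5 must total 360; the given cells sum to 306, so (5,4) = 54.
From column 4, 360 − (78 + 62 + 70 + 54) gives (3,4) = 96.
Column 5 must total 360; the given cells sum to 302, so (3,5) = 58.
Using main diagonal: 68 + 74 + 70 + 76 + ? → (1,1) = 360 − 288 = 72.
The remaining cell in anti-diagonal is (4,2) = 360 − 274 = 86.
The remaining cell in row 4 is (4,3) = 360 − 312 = 48.
From column 1, 360 − (72 + 56 + 64 + 88) gives (3,1) = 80.
From column 3, 360 − (90 + 74 + 48 + 82) gives (1,3) = 66.
Row 1 must total 360; the given cells sum to 266, so (1,2) = 94.
Row 3: 80 + 74 + 96 + 58 + ? = 360, so (3,2) = 52.

72 94 66 78 50 / 56 68 90 62 84 / 80 52 74 96 58 / 64 86 48 70 92 / 88 60 82 54 76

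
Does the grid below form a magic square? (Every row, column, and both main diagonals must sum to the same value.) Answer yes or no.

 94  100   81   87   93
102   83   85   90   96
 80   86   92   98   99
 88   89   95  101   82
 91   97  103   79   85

Row 1: 94 + 100 + 81 + 87 + 93 = 455.
Row 2: 102 + 83 + 85 + 90 + 96 = 456.
Row 3: 80 + 86 + 92 + 98 + 99 = 455.
Row 4: 88 + 89 + 95 + 101 + 82 = 455.
Row 5: 91 + 97 + 103 + 79 + 85 = 455.
Column 1: 94 + 102 + 80 + 88 + 91 = 455.
Column 2: 100 + 83 + 86 + 89 + 97 = 455.
Column 3: 81 + 85 + 92 + 95 + 103 = 456.
Column 4: 87 + 90 + 98 + 101 + 79 = 455.
Column 5: 93 + 96 + 99 + 82 + 85 = 455.
Main diagonal: 94 + 83 + 92 + 101 + 85 = 455.
Anti-diagonal: 93 + 90 + 92 + 89 + 91 = 455.

No — row 2 sums to 456 but column 4 sums to 455.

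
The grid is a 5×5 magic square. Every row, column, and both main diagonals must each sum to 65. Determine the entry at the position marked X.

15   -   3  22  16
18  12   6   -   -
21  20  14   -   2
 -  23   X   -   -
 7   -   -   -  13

The remaining cell in row 1 is (1,2) = 65 − 56 = 9.
Row 3: 21 + 20 + 14 + 2 + ? = 65, so (3,4) = 8.
Using column 1: 15 + 18 + 21 + 7 + ? → (4,1) = 65 − 61 = 4.
Column 2 needs 65; the known cells sum to 64, so (5,2) = 1.
From main diagonal, 65 − (15 + 12 + 14 + 13) gives (4,4) = 11.
Using anti-diagonal: 16 + 14 + 23 + 7 + ? → (2,4) = 65 − 60 = 5.
From row 2, 65 − (18 + 12 + 6 + 5) gives (2,5) = 24.
The remaining cell in column 4 is (5,4) = 65 − 46 = 19.
Column 5 needs 65; the known cells sum to 55, so (4,5) = 10.
Row 4 needs 65; the known cells sum to 48, so (4,3) = 17.

17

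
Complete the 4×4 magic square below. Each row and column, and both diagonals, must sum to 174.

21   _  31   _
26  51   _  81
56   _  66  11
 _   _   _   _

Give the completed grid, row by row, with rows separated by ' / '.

Row 2 needs 174; the known cells sum to 158, so (2,3) = 16.
The remaining cell in row 3 is (3,2) = 174 − 133 = 41.
Using column 1: 21 + 26 + 56 + ? → (4,1) = 174 − 103 = 71.
Column 3: 31 + 16 + 66 + ? = 174, so (4,3) = 61.
Main diagonal must total 174; the given cells sum to 138, so (4,4) = 36.
Anti-diagonal must total 174; the given cells sum to 128, so (1,4) = 46.
Row 1 must total 174; the given cells sum to 98, so (1,2) = 76.
From row 4, 174 − (71 + 61 + 36) gives (4,2) = 6.

21 76 31 46 / 26 51 16 81 / 56 41 66 11 / 71 6 61 36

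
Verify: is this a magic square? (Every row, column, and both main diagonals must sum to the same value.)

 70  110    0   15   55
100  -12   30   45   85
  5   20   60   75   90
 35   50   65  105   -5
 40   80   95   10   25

Row 1: 70 + 110 + 0 + 15 + 55 = 250.
Row 2: 100 + (-12) + 30 + 45 + 85 = 248.
Row 3: 5 + 20 + 60 + 75 + 90 = 250.
Row 4: 35 + 50 + 65 + 105 + (-5) = 250.
Row 5: 40 + 80 + 95 + 10 + 25 = 250.
Column 1: 70 + 100 + 5 + 35 + 40 = 250.
Column 2: 110 + (-12) + 20 + 50 + 80 = 248.
Column 3: 0 + 30 + 60 + 65 + 95 = 250.
Column 4: 15 + 45 + 75 + 105 + 10 = 250.
Column 5: 55 + 85 + 90 + (-5) + 25 = 250.
Main diagonal: 70 + (-12) + 60 + 105 + 25 = 248.
Anti-diagonal: 55 + 45 + 60 + 50 + 40 = 250.

No — column 1 sums to 250 but main diagonal sums to 248.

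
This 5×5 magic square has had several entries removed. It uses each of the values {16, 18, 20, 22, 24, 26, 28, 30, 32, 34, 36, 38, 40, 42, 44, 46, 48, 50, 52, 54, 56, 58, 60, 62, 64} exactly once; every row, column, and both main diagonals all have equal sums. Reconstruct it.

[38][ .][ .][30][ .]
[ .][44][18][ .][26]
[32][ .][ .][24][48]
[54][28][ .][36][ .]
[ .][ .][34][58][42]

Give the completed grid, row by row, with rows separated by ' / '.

The 25 entries sum to 1000, so each line sums to 1000/5 = 200.
Column 4 must total 200; the given cells sum to 148, so (2,4) = 52.
Main diagonal must total 200; the given cells sum to 160, so (3,3) = 40.
From row 2, 200 − (44 + 18 + 52 + 26) gives (2,1) = 60.
Using row 3: 32 + 40 + 24 + 48 + ? → (3,2) = 200 − 144 = 56.
From column 1, 200 − (38 + 60 + 32 + 54) gives (5,1) = 16.
Anti-diagonal needs 200; the known cells sum to 136, so (1,5) = 64.
Row 5: 16 + 34 + 58 + 42 + ? = 200, so (5,2) = 50.
Column 2: 44 + 56 + 28 + 50 + ? = 200, so (1,2) = 22.
Column 5: 64 + 26 + 48 + 42 + ? = 200, so (4,5) = 20.
Using row 1: 38 + 22 + 30 + 64 + ? → (1,3) = 200 − 154 = 46.
The remaining cell in row 4 is (4,3) = 200 − 138 = 62.

38 22 46 30 64 / 60 44 18 52 26 / 32 56 40 24 48 / 54 28 62 36 20 / 16 50 34 58 42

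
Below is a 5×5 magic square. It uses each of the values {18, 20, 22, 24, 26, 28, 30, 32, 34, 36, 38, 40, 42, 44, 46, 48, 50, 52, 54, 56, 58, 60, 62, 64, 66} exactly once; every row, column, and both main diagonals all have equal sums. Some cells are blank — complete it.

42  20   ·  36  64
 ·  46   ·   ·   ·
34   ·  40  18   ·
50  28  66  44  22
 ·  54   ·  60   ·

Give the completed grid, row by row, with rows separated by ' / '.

The 25 entries sum to 1050, so each line sums to 1050/5 = 210.
Row 1: 42 + 20 + 36 + 64 + ? = 210, so (1,3) = 48.
Column 2: 20 + 46 + 28 + 54 + ? = 210, so (3,2) = 62.
Using column 4: 36 + 18 + 44 + 60 + ? → (2,4) = 210 − 158 = 52.
Using main diagonal: 42 + 46 + 40 + 44 + ? → (5,5) = 210 − 172 = 38.
From anti-diagonal, 210 − (64 + 52 + 40 + 28) gives (5,1) = 26.
Row 3: 34 + 62 + 40 + 18 + ? = 210, so (3,5) = 56.
Using row 5: 26 + 54 + 60 + 38 + ? → (5,3) = 210 − 178 = 32.
Column 1 needs 210; the known cells sum to 152, so (2,1) = 58.
Column 3: 48 + 40 + 66 + 32 + ? = 210, so (2,3) = 24.
Column 5: 64 + 56 + 22 + 38 + ? = 210, so (2,5) = 30.

42 20 48 36 64 / 58 46 24 52 30 / 34 62 40 18 56 / 50 28 66 44 22 / 26 54 32 60 38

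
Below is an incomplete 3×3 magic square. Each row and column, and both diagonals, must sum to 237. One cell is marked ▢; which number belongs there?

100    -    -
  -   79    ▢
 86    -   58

Row 3 must total 237; the given cells sum to 144, so (3,2) = 93.
From column 1, 237 − (100 + 86) gives (2,1) = 51.
Column 2 must total 237; the given cells sum to 172, so (1,2) = 65.
Using anti-diagonal: 79 + 86 + ? → (1,3) = 237 − 165 = 72.
Row 2 needs 237; the known cells sum to 130, so (2,3) = 107.

107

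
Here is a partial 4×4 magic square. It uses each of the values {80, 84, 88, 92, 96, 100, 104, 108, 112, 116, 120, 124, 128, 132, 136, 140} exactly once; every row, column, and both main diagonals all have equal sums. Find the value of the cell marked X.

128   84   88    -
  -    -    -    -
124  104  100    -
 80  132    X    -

The 16 entries sum to 1760, so each line sums to 1760/4 = 440.
From row 1, 440 − (128 + 84 + 88) gives (1,4) = 140.
Using row 3: 124 + 104 + 100 + ? → (3,4) = 440 − 328 = 112.
Using column 1: 128 + 124 + 80 + ? → (2,1) = 440 − 332 = 108.
The remaining cell in column 2 is (2,2) = 440 − 320 = 120.
Using main diagonal: 128 + 120 + 100 + ? → (4,4) = 440 − 348 = 92.
From anti-diagonal, 440 − (140 + 104 + 80) gives (2,3) = 116.
Row 2 needs 440; the known cells sum to 344, so (2,4) = 96.
From row 4, 440 − (80 + 132 + 92) gives (4,3) = 136.

136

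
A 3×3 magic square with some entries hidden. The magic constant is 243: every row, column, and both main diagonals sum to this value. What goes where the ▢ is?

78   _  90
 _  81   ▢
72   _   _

69

The remaining cell in row 1 is (1,2) = 243 − 168 = 75.
Column 1 must total 243; the given cells sum to 150, so (2,1) = 93.
Column 2: 75 + 81 + ? = 243, so (3,2) = 87.
Using main diagonal: 78 + 81 + ? → (3,3) = 243 − 159 = 84.
Row 2: 93 + 81 + ? = 243, so (2,3) = 69.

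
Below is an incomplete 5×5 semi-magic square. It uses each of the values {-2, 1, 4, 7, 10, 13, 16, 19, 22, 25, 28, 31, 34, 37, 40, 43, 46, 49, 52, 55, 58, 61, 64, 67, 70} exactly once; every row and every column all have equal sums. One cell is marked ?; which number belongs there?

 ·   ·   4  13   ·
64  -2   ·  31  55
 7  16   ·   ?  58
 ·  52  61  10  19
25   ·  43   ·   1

49

The 25 entries sum to 850, so each line sums to 850/5 = 170.
From row 2, 170 − (64 + (-2) + 31 + 55) gives (2,3) = 22.
Row 4 must total 170; the given cells sum to 142, so (4,1) = 28.
Column 1: 64 + 7 + 28 + 25 + ? = 170, so (1,1) = 46.
Using column 3: 4 + 22 + 61 + 43 + ? → (3,3) = 170 − 130 = 40.
Column 5 must total 170; the given cells sum to 133, so (1,5) = 37.
Row 1 needs 170; the known cells sum to 100, so (1,2) = 70.
The remaining cell in row 3 is (3,4) = 170 − 121 = 49.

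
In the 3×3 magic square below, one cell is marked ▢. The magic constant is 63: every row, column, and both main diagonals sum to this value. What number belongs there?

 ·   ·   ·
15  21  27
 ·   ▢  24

9

From column 3, 63 − (27 + 24) gives (1,3) = 12.
Main diagonal needs 63; the known cells sum to 45, so (1,1) = 18.
Anti-diagonal: 12 + 21 + ? = 63, so (3,1) = 30.
Using row 1: 18 + 12 + ? → (1,2) = 63 − 30 = 33.
Row 3 needs 63; the known cells sum to 54, so (3,2) = 9.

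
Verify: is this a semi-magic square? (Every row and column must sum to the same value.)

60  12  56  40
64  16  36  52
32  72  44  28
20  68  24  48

No — column 1 sums to 176 but column 2 sums to 168.

Row 1: 60 + 12 + 56 + 40 = 168.
Row 2: 64 + 16 + 36 + 52 = 168.
Row 3: 32 + 72 + 44 + 28 = 176.
Row 4: 20 + 68 + 24 + 48 = 160.
Column 1: 60 + 64 + 32 + 20 = 176.
Column 2: 12 + 16 + 72 + 68 = 168.
Column 3: 56 + 36 + 44 + 24 = 160.
Column 4: 40 + 52 + 28 + 48 = 168.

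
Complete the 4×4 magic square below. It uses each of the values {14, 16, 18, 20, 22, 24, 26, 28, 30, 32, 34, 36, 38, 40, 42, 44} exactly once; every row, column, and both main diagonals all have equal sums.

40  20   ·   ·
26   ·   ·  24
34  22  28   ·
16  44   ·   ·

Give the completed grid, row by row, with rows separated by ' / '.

The 16 entries sum to 464, so each line sums to 464/4 = 116.
Row 3 needs 116; the known cells sum to 84, so (3,4) = 32.
Using column 2: 20 + 22 + 44 + ? → (2,2) = 116 − 86 = 30.
Using main diagonal: 40 + 30 + 28 + ? → (4,4) = 116 − 98 = 18.
Row 2 needs 116; the known cells sum to 80, so (2,3) = 36.
Row 4 needs 116; the known cells sum to 78, so (4,3) = 38.
From column 3, 116 − (36 + 28 + 38) gives (1,3) = 14.
Column 4 needs 116; the known cells sum to 74, so (1,4) = 42.

40 20 14 42 / 26 30 36 24 / 34 22 28 32 / 16 44 38 18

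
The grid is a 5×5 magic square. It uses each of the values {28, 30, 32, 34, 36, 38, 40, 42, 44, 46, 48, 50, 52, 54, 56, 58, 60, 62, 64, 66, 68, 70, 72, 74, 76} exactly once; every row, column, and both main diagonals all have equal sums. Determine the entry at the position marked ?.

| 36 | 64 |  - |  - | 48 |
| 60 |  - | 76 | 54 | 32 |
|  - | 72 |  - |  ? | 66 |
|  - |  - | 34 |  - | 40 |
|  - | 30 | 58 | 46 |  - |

28

The 25 entries sum to 1300, so each line sums to 1300/5 = 260.
Row 2: 60 + 76 + 54 + 32 + ? = 260, so (2,2) = 38.
Column 2 needs 260; the known cells sum to 204, so (4,2) = 56.
From column 5, 260 − (48 + 32 + 66 + 40) gives (5,5) = 74.
The remaining cell in row 5 is (5,1) = 260 − 208 = 52.
Anti-diagonal: 48 + 54 + 56 + 52 + ? = 260, so (3,3) = 50.
Column 3: 76 + 50 + 34 + 58 + ? = 260, so (1,3) = 42.
The remaining cell in main diagonal is (4,4) = 260 − 198 = 62.
Row 1 needs 260; the known cells sum to 190, so (1,4) = 70.
Row 4 needs 260; the known cells sum to 192, so (4,1) = 68.
The remaining cell in column 1 is (3,1) = 260 − 216 = 44.
Column 4 must total 260; the given cells sum to 232, so (3,4) = 28.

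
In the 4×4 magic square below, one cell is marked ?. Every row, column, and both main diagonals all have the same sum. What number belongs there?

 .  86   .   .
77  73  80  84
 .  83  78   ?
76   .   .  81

74

Row 2 is complete and sums to 314; that is the magic constant.
Using column 2: 86 + 73 + 83 + ? → (4,2) = 314 − 242 = 72.
From main diagonal, 314 − (73 + 78 + 81) gives (1,1) = 82.
Anti-diagonal: 80 + 83 + 76 + ? = 314, so (1,4) = 75.
Using row 1: 82 + 86 + 75 + ? → (1,3) = 314 − 243 = 71.
Row 4 must total 314; the given cells sum to 229, so (4,3) = 85.
Using column 1: 82 + 77 + 76 + ? → (3,1) = 314 − 235 = 79.
Using column 4: 75 + 84 + 81 + ? → (3,4) = 314 − 240 = 74.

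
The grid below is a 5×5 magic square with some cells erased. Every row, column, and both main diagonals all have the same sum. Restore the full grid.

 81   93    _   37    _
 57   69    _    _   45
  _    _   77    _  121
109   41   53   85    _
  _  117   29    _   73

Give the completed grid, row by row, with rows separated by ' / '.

81 93 125 37 49 / 57 69 101 113 45 / 33 65 77 89 121 / 109 41 53 85 97 / 105 117 29 61 73

Main diagonal is already complete: 81 + 69 + 77 + 85 + 73 = 385, so that is the magic constant.
Row 4 needs 385; the known cells sum to 288, so (4,5) = 97.
The remaining cell in column 2 is (3,2) = 385 − 320 = 65.
The remaining cell in column 5 is (1,5) = 385 − 336 = 49.
Row 1 needs 385; the known cells sum to 260, so (1,3) = 125.
The remaining cell in column 3 is (2,3) = 385 − 284 = 101.
From row 2, 385 − (57 + 69 + 101 + 45) gives (2,4) = 113.
The remaining cell in anti-diagonal is (5,1) = 385 − 280 = 105.
From row 5, 385 − (105 + 117 + 29 + 73) gives (5,4) = 61.
Column 1: 81 + 57 + 109 + 105 + ? = 385, so (3,1) = 33.
The remaining cell in column 4 is (3,4) = 385 − 296 = 89.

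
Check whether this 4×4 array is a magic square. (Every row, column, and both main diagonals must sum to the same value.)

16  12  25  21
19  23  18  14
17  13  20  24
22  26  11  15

Yes

Row 1: 16 + 12 + 25 + 21 = 74.
Row 2: 19 + 23 + 18 + 14 = 74.
Row 3: 17 + 13 + 20 + 24 = 74.
Row 4: 22 + 26 + 11 + 15 = 74.
Column 1: 16 + 19 + 17 + 22 = 74.
Column 2: 12 + 23 + 13 + 26 = 74.
Column 3: 25 + 18 + 20 + 11 = 74.
Column 4: 21 + 14 + 24 + 15 = 74.
Main diagonal: 16 + 23 + 20 + 15 = 74.
Anti-diagonal: 21 + 18 + 13 + 22 = 74.
All lines sum to 74.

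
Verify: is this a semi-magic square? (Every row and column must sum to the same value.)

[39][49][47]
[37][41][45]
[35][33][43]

No — row 1 sums to 135 but row 3 sums to 111.

Row 1: 39 + 49 + 47 = 135.
Row 2: 37 + 41 + 45 = 123.
Row 3: 35 + 33 + 43 = 111.
Column 1: 39 + 37 + 35 = 111.
Column 2: 49 + 41 + 33 = 123.
Column 3: 47 + 45 + 43 = 135.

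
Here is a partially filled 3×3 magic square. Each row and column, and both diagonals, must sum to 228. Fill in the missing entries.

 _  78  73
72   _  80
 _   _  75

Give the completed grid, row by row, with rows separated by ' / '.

Row 1 needs 228; the known cells sum to 151, so (1,1) = 77.
The remaining cell in row 2 is (2,2) = 228 − 152 = 76.
The remaining cell in column 1 is (3,1) = 228 − 149 = 79.
The remaining cell in column 2 is (3,2) = 228 − 154 = 74.

77 78 73 / 72 76 80 / 79 74 75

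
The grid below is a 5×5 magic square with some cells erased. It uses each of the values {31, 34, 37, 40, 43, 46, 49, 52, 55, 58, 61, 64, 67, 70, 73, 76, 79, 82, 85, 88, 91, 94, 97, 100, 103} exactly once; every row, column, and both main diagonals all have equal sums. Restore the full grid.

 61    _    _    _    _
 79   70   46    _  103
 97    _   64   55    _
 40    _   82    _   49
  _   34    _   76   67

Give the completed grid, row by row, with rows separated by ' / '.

61 52 43 94 85 / 79 70 46 37 103 / 97 88 64 55 31 / 40 91 82 73 49 / 58 34 100 76 67

The 25 entries sum to 1675, so each line sums to 1675/5 = 335.
The remaining cell in row 2 is (2,4) = 335 − 298 = 37.
Column 1 needs 335; the known cells sum to 277, so (5,1) = 58.
Main diagonal must total 335; the given cells sum to 262, so (4,4) = 73.
From row 4, 335 − (40 + 82 + 73 + 49) gives (4,2) = 91.
Using row 5: 58 + 34 + 76 + 67 + ? → (5,3) = 335 − 235 = 100.
From column 3, 335 − (46 + 64 + 82 + 100) gives (1,3) = 43.
Using column 4: 37 + 55 + 73 + 76 + ? → (1,4) = 335 − 241 = 94.
Anti-diagonal must total 335; the given cells sum to 250, so (1,5) = 85.
Row 1 must total 335; the given cells sum to 283, so (1,2) = 52.
The remaining cell in column 2 is (3,2) = 335 − 247 = 88.
The remaining cell in column 5 is (3,5) = 335 − 304 = 31.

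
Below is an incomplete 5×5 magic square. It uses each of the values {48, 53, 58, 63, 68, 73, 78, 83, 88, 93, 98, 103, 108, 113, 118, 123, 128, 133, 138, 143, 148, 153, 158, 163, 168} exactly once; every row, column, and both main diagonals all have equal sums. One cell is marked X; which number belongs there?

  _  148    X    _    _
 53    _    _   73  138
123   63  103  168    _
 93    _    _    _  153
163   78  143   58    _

88

The 25 entries sum to 2700, so each line sums to 2700/5 = 540.
Using row 3: 123 + 63 + 103 + 168 + ? → (3,5) = 540 − 457 = 83.
Using row 5: 163 + 78 + 143 + 58 + ? → (5,5) = 540 − 442 = 98.
Using column 1: 53 + 123 + 93 + 163 + ? → (1,1) = 540 − 432 = 108.
Column 5: 138 + 83 + 153 + 98 + ? = 540, so (1,5) = 68.
From anti-diagonal, 540 − (68 + 73 + 103 + 163) gives (4,2) = 133.
Using column 2: 148 + 63 + 133 + 78 + ? → (2,2) = 540 − 422 = 118.
From main diagonal, 540 − (108 + 118 + 103 + 98) gives (4,4) = 113.
Row 2 needs 540; the known cells sum to 382, so (2,3) = 158.
Using row 4: 93 + 133 + 113 + 153 + ? → (4,3) = 540 − 492 = 48.
Using column 3: 158 + 103 + 48 + 143 + ? → (1,3) = 540 − 452 = 88.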